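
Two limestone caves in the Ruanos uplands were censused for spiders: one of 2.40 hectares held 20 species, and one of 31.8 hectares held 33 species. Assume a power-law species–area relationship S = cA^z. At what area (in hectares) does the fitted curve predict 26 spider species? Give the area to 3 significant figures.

9.29 hectares

z = ln(33/20) / ln(31.8/2.4) = 0.5008 / 2.5840 = 0.1938
c = 20 / 2.4^0.1938 = 20 / 1.185 = 16.88
A = (26/16.88)^(1/0.1938) ⇒ ln A = ln(1.54)/0.1938 = 2.2293
A = e^2.2293 ≈ 9.293 hectares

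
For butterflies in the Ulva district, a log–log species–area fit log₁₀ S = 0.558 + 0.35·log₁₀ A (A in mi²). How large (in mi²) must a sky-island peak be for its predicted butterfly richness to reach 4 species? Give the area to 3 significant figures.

1.34 mi²

4 = 3.614 × A^0.35  ⇒  A^0.35 = 4/3.614 = 1.107
ln A = ln(1.107) / 0.35 = 0.1015 / 0.35 = 0.2899
A = e^0.2899 ≈ 1.336 mi²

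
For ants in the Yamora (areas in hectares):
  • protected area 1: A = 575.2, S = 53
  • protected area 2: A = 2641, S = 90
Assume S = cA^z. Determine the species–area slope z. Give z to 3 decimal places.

0.347

Taking logs: ln S = ln c + z ln A, so z = (ln S₂ − ln S₁)/(ln A₂ − ln A₁).
z = ln(90/53) / ln(2641/575.2) = ln(1.698) / ln(4.591) = 0.5295 / 1.5242 = 0.3474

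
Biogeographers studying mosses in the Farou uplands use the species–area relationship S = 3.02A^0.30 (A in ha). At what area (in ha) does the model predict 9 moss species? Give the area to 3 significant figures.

9 = 3.02 × A^0.3  ⇒  A^0.3 = 9/3.02 = 2.98
ln A = ln(2.98) / 0.3 = 1.0920 / 0.3 = 3.6399
A = e^3.6399 ≈ 38.09 ha

38.1 ha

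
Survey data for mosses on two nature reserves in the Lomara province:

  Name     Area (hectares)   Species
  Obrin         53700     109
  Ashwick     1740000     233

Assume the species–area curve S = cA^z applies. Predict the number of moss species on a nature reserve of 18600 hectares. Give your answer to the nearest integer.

z = ln(233/109) / ln(1740000/53700) = 0.7597 / 3.4782 = 0.2184
c = 109 / 53700^0.2184 = 109 / 10.79 = 10.1
S₃ = 10.1 × 18600^0.2184 = 10.1 × 8.561 ≈ 86.47

86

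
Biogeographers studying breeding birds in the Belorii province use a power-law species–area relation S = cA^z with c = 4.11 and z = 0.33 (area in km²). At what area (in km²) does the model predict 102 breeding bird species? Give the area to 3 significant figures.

16800 km²

102 = 4.11 × A^0.33  ⇒  A^0.33 = 102/4.11 = 24.82
ln A = ln(24.82) / 0.33 = 3.2115 / 0.33 = 9.7320
A = e^9.7320 ≈ 16848 km²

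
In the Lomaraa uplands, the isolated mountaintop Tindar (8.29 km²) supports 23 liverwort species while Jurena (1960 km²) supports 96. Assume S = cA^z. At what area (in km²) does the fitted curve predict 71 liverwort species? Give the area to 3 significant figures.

z = ln(96/23) / ln(1960/8.29) = 1.4289 / 5.4656 = 0.2614
c = 23 / 8.29^0.2614 = 23 / 1.738 = 13.23
A = (71/13.23)^(1/0.2614) ⇒ ln A = ln(5.366)/0.2614 = 6.4268
A = e^6.4268 ≈ 618.2 km²

618 km²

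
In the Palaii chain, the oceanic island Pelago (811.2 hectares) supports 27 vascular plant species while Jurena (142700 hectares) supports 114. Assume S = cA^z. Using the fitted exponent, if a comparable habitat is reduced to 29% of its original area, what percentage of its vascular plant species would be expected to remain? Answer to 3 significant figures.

70.8%

z = ln(114/27) / ln(142700/811.2) = 1.4404 / 5.1700 = 0.2786
S_new/S_old = (A_new/A_old)^z = 0.29^0.2786 = exp(0.2786 × -1.2379) = 0.7083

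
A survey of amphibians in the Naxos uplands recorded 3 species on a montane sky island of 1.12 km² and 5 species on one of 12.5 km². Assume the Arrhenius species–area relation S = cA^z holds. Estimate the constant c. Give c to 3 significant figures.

z = ln(S₂/S₁) / ln(A₂/A₁) = ln(5/3) / ln(12.5/1.12) = 0.5108 / 2.4124 = 0.2117
c = S₁ / A₁^z = 3 / 1.12^0.2117 = 3 / 1.024 = 2.929

2.93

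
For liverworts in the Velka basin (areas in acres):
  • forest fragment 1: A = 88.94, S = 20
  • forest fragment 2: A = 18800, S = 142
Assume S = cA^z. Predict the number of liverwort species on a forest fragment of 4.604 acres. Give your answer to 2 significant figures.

z = ln(142/20) / ln(18800/88.94) = 1.9601 / 5.3537 = 0.3661
c = 20 / 88.94^0.3661 = 20 / 5.171 = 3.867
S₃ = 3.867 × 4.604^0.3661 = 3.867 × 1.749 ≈ 6.764

6.8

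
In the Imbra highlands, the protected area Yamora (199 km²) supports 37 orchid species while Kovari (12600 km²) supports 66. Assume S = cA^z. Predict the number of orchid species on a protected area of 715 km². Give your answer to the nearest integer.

44

z = ln(66/37) / ln(12600/199) = 0.5787 / 4.1481 = 0.1395
c = 37 / 199^0.1395 = 37 / 2.093 = 17.68
S₃ = 17.68 × 715^0.1395 = 17.68 × 2.502 ≈ 44.23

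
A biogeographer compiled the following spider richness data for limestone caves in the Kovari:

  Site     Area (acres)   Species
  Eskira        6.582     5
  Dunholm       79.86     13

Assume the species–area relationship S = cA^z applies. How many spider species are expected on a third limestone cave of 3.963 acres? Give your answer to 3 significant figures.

z = ln(13/5) / ln(79.86/6.582) = 0.9555 / 2.4959 = 0.3828
c = 5 / 6.582^0.3828 = 5 / 2.057 = 2.43
S₃ = 2.43 × 3.963^0.3828 = 2.43 × 1.694 ≈ 4.117

4.12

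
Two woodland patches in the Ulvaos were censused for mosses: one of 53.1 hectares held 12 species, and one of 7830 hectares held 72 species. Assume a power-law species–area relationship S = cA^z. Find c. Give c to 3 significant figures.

z = ln(S₂/S₁) / ln(A₂/A₁) = ln(72/12) / ln(7830/53.1) = 1.7918 / 4.9935 = 0.3588
c = S₁ / A₁^z = 12 / 53.1^0.3588 = 12 / 4.159 = 2.885

2.89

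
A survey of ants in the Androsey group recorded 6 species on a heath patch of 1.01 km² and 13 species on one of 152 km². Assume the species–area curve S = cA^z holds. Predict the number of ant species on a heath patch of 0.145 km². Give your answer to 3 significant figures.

4.45

z = ln(13/6) / ln(152/1.01) = 0.7732 / 5.0139 = 0.1542
c = 6 / 1.01^0.1542 = 6 / 1.002 = 5.991
S₃ = 5.991 × 0.145^0.1542 = 5.991 × 0.7425 ≈ 4.448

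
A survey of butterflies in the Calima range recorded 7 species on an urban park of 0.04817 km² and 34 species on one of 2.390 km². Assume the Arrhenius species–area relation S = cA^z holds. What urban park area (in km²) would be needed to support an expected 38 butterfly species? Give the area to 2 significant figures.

3.1 km²

z = ln(34/7) / ln(2.39/0.04817) = 1.5805 / 3.9043 = 0.4048
c = 7 / 0.04817^0.4048 = 7 / 0.2929 = 23.89
A = (38/23.89)^(1/0.4048) ⇒ ln A = ln(1.59)/0.4048 = 1.1461
A = e^1.1461 ≈ 3.146 km²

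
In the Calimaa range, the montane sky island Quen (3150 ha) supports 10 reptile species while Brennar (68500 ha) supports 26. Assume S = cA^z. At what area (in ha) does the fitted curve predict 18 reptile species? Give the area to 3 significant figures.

z = ln(26/10) / ln(68500/3150) = 0.9555 / 3.0794 = 0.3103
c = 10 / 3150^0.3103 = 10 / 12.18 = 0.8213
A = (18/0.8213)^(1/0.3103) ⇒ ln A = ln(21.92)/0.3103 = 9.9495
A = e^9.9495 ≈ 20941 ha

20900 ha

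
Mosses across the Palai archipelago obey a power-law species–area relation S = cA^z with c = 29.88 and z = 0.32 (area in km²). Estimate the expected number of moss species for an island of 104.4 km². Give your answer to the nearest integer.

132

S = 29.88 × 104.4^0.32 = 29.88 × 4.426 ≈ 132.2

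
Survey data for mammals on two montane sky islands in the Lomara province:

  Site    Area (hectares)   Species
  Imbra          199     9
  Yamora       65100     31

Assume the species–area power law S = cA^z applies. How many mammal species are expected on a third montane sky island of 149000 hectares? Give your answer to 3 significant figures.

37.0

z = ln(31/9) / ln(65100/199) = 1.2368 / 5.7904 = 0.2136
c = 9 / 199^0.2136 = 9 / 3.097 = 2.906
S₃ = 2.906 × 149000^0.2136 = 2.906 × 12.73 ≈ 37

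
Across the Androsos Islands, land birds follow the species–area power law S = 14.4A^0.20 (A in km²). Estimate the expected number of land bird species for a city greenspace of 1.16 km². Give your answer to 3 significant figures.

S = 14.4 × 1.16^0.2
ln S = ln 14.4 + 0.2 × ln 1.16 = 2.6672 + 0.2 × 0.1484 = 2.6969
S = e^2.6969 ≈ 14.83

14.8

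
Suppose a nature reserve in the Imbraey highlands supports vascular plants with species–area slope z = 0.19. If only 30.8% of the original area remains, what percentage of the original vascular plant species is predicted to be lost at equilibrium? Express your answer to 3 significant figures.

20.0%

S_new/S_old = (A_new/A_old)^z = 0.308^0.19
= exp(0.19 × ln 0.308) = exp(0.19 × -1.1777) = exp(-0.2238) ≈ 0.7995
Fraction lost = 1 − 0.7995 = 0.2005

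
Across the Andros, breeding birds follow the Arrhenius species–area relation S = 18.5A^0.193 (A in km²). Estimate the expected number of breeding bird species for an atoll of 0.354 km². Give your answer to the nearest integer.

S = 18.5 × 0.354^0.193 = 18.5 × 0.8184 ≈ 15.14

15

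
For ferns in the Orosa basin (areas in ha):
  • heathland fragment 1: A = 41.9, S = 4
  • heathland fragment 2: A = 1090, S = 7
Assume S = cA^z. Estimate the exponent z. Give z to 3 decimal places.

0.172

Taking logs: ln S = ln c + z ln A, so z = (ln S₂ − ln S₁)/(ln A₂ − ln A₁).
z = ln(7/4) / ln(1090/41.9) = ln(1.75) / ln(26.01) = 0.5596 / 3.2586 = 0.1717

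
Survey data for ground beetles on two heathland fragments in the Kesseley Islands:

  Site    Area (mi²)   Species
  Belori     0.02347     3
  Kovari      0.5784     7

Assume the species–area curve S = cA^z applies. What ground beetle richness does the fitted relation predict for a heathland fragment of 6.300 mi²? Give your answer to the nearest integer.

z = ln(7/3) / ln(0.5784/0.02347) = 0.8473 / 3.2045 = 0.2644
c = 3 / 0.02347^0.2644 = 3 / 0.3708 = 8.09
S₃ = 8.09 × 6.3^0.2644 = 8.09 × 1.627 ≈ 13.16

13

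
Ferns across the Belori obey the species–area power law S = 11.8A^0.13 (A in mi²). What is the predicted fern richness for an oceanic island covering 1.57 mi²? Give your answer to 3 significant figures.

S = 11.8 × 1.57^0.13
ln S = ln 11.8 + 0.13 × ln 1.57 = 2.4681 + 0.13 × 0.4511 = 2.5267
S = e^2.5267 ≈ 12.51

12.5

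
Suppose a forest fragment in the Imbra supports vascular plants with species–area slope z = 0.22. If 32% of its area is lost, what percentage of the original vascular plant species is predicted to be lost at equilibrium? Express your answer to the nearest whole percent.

S_new/S_old = (A_new/A_old)^z = 0.68^0.22
= exp(0.22 × ln 0.68) = exp(0.22 × -0.3857) = exp(-0.0848) ≈ 0.9187
Fraction lost = 1 − 0.9187 = 0.08135

8%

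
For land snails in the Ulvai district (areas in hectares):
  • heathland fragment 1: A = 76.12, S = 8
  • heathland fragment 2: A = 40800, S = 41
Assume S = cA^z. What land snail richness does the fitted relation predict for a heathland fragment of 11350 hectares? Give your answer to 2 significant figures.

29

z = ln(41/8) / ln(40800/76.12) = 1.6341 / 6.2841 = 0.2600
c = 8 / 76.12^0.2600 = 8 / 3.085 = 2.593
S₃ = 2.593 × 11350^0.2600 = 2.593 × 11.34 ≈ 29.4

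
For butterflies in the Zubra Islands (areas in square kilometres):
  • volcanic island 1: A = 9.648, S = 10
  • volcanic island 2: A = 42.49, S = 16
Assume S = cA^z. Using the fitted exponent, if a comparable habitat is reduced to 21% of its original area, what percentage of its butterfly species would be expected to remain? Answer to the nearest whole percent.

z = ln(16/10) / ln(42.49/9.648) = 0.4700 / 1.4825 = 0.3170
S_new/S_old = (A_new/A_old)^z = 0.21^0.3170 = exp(0.3170 × -1.5606) = 0.6097

61%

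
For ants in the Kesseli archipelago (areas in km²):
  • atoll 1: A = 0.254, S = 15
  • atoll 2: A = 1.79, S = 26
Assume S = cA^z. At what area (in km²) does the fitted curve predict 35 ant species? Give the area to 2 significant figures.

5.1 km²

z = ln(26/15) / ln(1.79/0.254) = 0.5500 / 1.9526 = 0.2817
c = 15 / 0.254^0.2817 = 15 / 0.6797 = 22.07
A = (35/22.07)^(1/0.2817) ⇒ ln A = ln(1.586)/0.2817 = 1.6374
A = e^1.6374 ≈ 5.142 km²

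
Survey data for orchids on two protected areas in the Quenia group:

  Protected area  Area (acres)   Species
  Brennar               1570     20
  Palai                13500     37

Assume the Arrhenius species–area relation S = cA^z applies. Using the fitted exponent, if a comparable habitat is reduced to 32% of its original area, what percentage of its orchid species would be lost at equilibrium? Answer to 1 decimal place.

z = ln(37/20) / ln(13500/1570) = 0.6152 / 2.1516 = 0.2859
S_new/S_old = (A_new/A_old)^z = 0.32^0.2859 = exp(0.2859 × -1.1394) = 0.722
Fraction lost = 1 − 0.722 = 0.278

27.8%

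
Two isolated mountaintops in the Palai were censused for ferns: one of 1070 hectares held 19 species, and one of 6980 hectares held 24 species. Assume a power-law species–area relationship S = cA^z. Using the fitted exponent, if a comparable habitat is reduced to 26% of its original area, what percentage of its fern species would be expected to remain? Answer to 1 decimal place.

z = ln(24/19) / ln(6980/1070) = 0.2336 / 1.8754 = 0.1246
S_new/S_old = (A_new/A_old)^z = 0.26^0.1246 = exp(0.1246 × -1.3471) = 0.8455

84.6%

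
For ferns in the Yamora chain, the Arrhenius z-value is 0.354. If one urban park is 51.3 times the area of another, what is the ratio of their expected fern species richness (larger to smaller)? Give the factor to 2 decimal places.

4.03

S₂/S₁ = (A₂/A₁)^z = 51.3^0.354
ln(S₂/S₁) = 0.354 × ln 51.3 = 0.354 × 3.9377 = 1.3939
S₂/S₁ = e^1.3939 ≈ 4.031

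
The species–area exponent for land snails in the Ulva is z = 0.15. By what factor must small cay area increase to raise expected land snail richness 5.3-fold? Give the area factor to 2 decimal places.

(A₂/A₁)^0.15 = 5.3, so A₂/A₁ = 5.3^(1/0.15) = 5.3^6.667
ln(A₂/A₁) = ln 5.3 / 0.15 = 1.6677 / 0.15 = 11.1180
A₂/A₁ = e^11.1180 ≈ 67376

67376.09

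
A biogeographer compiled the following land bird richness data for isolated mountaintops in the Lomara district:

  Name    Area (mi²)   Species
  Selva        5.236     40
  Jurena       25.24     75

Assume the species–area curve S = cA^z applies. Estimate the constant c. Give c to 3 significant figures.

20.6

z = ln(S₂/S₁) / ln(A₂/A₁) = ln(75/40) / ln(25.24/5.236) = 0.6286 / 1.5729 = 0.3997
c = S₁ / A₁^z = 40 / 5.236^0.3997 = 40 / 1.938 = 20.64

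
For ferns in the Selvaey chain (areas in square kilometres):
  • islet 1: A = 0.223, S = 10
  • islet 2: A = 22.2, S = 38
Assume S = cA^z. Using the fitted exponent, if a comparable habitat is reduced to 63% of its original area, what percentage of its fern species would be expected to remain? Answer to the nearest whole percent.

87%

z = ln(38/10) / ln(22.2/0.223) = 1.3350 / 4.6007 = 0.2902
S_new/S_old = (A_new/A_old)^z = 0.63^0.2902 = exp(0.2902 × -0.4620) = 0.8745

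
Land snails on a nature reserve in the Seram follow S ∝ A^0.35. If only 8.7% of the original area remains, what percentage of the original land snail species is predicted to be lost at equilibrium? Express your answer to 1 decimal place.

57.5%

S_new/S_old = (A_new/A_old)^z = 0.087^0.35
= exp(0.35 × ln 0.087) = exp(0.35 × -2.4418) = exp(-0.8546) ≈ 0.4254
Fraction lost = 1 − 0.4254 = 0.5746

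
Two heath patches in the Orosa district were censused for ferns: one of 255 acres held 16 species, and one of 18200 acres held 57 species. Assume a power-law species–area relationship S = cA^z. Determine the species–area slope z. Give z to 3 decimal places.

0.298

Taking logs: ln S = ln c + z ln A, so z = (ln S₂ − ln S₁)/(ln A₂ − ln A₁).
z = ln(57/16) / ln(18200/255) = ln(3.562) / ln(71.37) = 1.2705 / 4.2679 = 0.2977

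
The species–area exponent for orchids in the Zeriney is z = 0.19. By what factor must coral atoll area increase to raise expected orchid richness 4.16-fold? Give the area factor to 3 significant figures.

1810

(A₂/A₁)^0.19 = 4.16, so A₂/A₁ = 4.16^(1/0.19) = 4.16^5.263
ln(A₂/A₁) = ln 4.16 / 0.19 = 1.4255 / 0.19 = 7.5027
A₂/A₁ = e^7.5027 ≈ 1813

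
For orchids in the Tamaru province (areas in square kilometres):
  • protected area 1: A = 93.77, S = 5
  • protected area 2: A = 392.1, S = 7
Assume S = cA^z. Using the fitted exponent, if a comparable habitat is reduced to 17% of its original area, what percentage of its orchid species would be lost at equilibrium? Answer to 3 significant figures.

34.1%

z = ln(7/5) / ln(392.1/93.77) = 0.3365 / 1.4307 = 0.2352
S_new/S_old = (A_new/A_old)^z = 0.17^0.2352 = exp(0.2352 × -1.7720) = 0.6592
Fraction lost = 1 − 0.6592 = 0.3408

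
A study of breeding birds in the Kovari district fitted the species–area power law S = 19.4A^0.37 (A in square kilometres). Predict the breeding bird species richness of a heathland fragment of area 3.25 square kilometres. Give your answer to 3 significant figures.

S = 19.4 × 3.25^0.37
ln S = ln 19.4 + 0.37 × ln 3.25 = 2.9653 + 0.37 × 1.1787 = 3.4014
S = e^3.4014 ≈ 30.01

30.0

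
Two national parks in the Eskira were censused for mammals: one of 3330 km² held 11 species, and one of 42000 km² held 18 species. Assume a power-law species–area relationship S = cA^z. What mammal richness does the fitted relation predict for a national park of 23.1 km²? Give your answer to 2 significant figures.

4.2

z = ln(18/11) / ln(42000/3330) = 0.4925 / 2.5347 = 0.1943
c = 11 / 3330^0.1943 = 11 / 4.835 = 2.275
S₃ = 2.275 × 23.1^0.1943 = 2.275 × 1.841 ≈ 4.187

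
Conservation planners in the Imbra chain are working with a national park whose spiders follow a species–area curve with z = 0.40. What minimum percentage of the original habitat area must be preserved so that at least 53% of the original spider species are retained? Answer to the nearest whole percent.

20%

Need (A_new/A_old)^0.4 = 0.53, so A_new/A_old = 0.53^(1/0.4) = 0.53^2.5
ln(A_new/A_old) = ln 0.53 / 0.4 = -0.6349 / 0.4 = -1.5872
A_new/A_old = e^-1.5872 ≈ 0.2045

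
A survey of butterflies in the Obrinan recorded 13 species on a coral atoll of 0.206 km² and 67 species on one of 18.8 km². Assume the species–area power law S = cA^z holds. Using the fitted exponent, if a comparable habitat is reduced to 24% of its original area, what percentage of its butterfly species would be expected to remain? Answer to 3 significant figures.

59.5%

z = ln(67/13) / ln(18.8/0.206) = 1.6397 / 4.5137 = 0.3633
S_new/S_old = (A_new/A_old)^z = 0.24^0.3633 = exp(0.3633 × -1.4271) = 0.5954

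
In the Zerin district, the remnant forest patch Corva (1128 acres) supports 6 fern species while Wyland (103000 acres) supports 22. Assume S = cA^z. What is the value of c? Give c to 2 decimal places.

0.79

z = ln(S₂/S₁) / ln(A₂/A₁) = ln(22/6) / ln(103000/1128) = 1.2993 / 4.5143 = 0.2878
c = S₁ / A₁^z = 6 / 1128^0.2878 = 6 / 7.56 = 0.7937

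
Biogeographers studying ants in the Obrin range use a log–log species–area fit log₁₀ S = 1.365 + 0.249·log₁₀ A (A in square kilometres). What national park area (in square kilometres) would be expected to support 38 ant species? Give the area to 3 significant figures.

7.29 square kilometres

38 = 23.17 × A^0.249  ⇒  A^0.249 = 38/23.17 = 1.64
ln A = ln(1.64) / 0.249 = 0.4946 / 0.249 = 1.9862
A = e^1.9862 ≈ 7.288 square kilometres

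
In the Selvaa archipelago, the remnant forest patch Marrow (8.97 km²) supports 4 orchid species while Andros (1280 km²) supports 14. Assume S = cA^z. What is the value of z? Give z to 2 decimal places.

0.25

Taking logs: ln S = ln c + z ln A, so z = (ln S₂ − ln S₁)/(ln A₂ − ln A₁).
z = ln(14/4) / ln(1280/8.97) = ln(3.5) / ln(142.7) = 1.2528 / 4.9607 = 0.2525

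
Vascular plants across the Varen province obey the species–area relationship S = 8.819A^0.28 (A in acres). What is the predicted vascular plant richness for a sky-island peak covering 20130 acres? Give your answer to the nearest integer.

S = 8.819 × 20130^0.28 = 8.819 × 16.04 ≈ 141.4

141 species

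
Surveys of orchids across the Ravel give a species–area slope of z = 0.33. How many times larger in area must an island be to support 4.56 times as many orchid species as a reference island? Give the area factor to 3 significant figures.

99.3

(A₂/A₁)^0.33 = 4.56, so A₂/A₁ = 4.56^(1/0.33) = 4.56^3.03
ln(A₂/A₁) = ln 4.56 / 0.33 = 1.5173 / 0.33 = 4.5979
A₂/A₁ = e^4.5979 ≈ 99.28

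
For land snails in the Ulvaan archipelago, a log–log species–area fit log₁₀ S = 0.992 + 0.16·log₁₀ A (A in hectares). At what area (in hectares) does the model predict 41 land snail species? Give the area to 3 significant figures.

7580 hectares

41 = 9.817 × A^0.16  ⇒  A^0.16 = 41/9.817 = 4.176
ln A = ln(4.176) / 0.16 = 1.4294 / 0.16 = 8.9338
A = e^8.9338 ≈ 7584 hectares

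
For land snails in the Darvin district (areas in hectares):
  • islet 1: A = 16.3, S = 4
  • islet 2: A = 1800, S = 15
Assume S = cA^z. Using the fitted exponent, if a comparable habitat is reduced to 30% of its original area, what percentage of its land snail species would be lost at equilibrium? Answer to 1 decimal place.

28.7%

z = ln(15/4) / ln(1800/16.3) = 1.3218 / 4.7044 = 0.2810
S_new/S_old = (A_new/A_old)^z = 0.3^0.2810 = exp(0.2810 × -1.2040) = 0.713
Fraction lost = 1 − 0.713 = 0.287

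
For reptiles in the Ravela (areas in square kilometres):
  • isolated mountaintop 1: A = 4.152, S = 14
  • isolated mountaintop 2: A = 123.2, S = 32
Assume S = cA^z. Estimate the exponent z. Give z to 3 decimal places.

0.244

Taking logs: ln S = ln c + z ln A, so z = (ln S₂ − ln S₁)/(ln A₂ − ln A₁).
z = ln(32/14) / ln(123.2/4.152) = ln(2.286) / ln(29.67) = 0.8267 / 3.3902 = 0.2438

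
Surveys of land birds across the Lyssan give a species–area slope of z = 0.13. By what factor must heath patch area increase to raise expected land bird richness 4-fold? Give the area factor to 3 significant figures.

(A₂/A₁)^0.13 = 4, so A₂/A₁ = 4^(1/0.13) = 4^7.692
ln(A₂/A₁) = ln 4 / 0.13 = 1.3863 / 0.13 = 10.6638
A₂/A₁ = e^10.6638 ≈ 42779

42800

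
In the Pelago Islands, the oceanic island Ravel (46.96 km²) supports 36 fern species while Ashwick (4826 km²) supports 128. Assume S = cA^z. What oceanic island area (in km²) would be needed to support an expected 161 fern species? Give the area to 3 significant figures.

z = ln(128/36) / ln(4826/46.96) = 1.2685 / 4.6325 = 0.2738
c = 36 / 46.96^0.2738 = 36 / 2.869 = 12.55
A = (161/12.55)^(1/0.2738) ⇒ ln A = ln(12.83)/0.2738 = 9.3194
A = e^9.3194 ≈ 11153 km²

11200 km²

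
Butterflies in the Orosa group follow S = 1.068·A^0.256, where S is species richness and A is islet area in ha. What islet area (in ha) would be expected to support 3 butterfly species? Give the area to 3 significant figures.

56.5 ha

3 = 1.068 × A^0.256  ⇒  A^0.256 = 3/1.068 = 2.809
ln A = ln(2.809) / 0.256 = 1.0328 / 0.256 = 4.0345
A = e^4.0345 ≈ 56.51 ha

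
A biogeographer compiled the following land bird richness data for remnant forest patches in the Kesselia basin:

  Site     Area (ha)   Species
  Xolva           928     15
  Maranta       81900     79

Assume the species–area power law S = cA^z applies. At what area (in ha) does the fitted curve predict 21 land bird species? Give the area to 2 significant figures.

z = ln(79/15) / ln(81900/928) = 1.6614 / 4.4802 = 0.3708
c = 15 / 928^0.3708 = 15 / 12.6 = 1.19
A = (21/1.19)^(1/0.3708) ⇒ ln A = ln(17.64)/0.3708 = 7.7404
A = e^7.7404 ≈ 2299 ha

2300 ha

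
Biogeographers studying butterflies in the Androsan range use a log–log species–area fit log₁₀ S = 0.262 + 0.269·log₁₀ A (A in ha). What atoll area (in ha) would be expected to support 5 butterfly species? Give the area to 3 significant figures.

5 = 1.828 × A^0.269  ⇒  A^0.269 = 5/1.828 = 2.735
ln A = ln(2.735) / 0.269 = 1.0062 / 0.269 = 3.7404
A = e^3.7404 ≈ 42.11 ha

42.1 ha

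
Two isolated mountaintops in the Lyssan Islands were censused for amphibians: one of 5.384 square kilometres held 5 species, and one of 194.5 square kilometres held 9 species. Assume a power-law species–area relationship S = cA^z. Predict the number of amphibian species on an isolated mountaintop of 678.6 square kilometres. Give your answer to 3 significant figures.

11.0

z = ln(9/5) / ln(194.5/5.384) = 0.5878 / 3.5870 = 0.1639
c = 5 / 5.384^0.1639 = 5 / 1.318 = 3.795
S₃ = 3.795 × 678.6^0.1639 = 3.795 × 2.911 ≈ 11.05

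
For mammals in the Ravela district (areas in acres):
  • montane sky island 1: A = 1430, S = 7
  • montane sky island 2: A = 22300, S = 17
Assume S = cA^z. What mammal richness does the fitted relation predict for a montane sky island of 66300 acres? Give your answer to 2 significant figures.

z = ln(17/7) / ln(22300/1430) = 0.8873 / 2.7469 = 0.3230
c = 7 / 1430^0.3230 = 7 / 10.45 = 0.6697
S₃ = 0.6697 × 66300^0.3230 = 0.6697 × 36.09 ≈ 24.17

24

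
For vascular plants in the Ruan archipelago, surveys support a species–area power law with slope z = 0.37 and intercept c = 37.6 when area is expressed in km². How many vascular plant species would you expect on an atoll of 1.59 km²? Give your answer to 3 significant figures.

S = 37.6 × 1.59^0.37
ln S = ln 37.6 + 0.37 × ln 1.59 = 3.6270 + 0.37 × 0.4637 = 3.7986
S = e^3.7986 ≈ 44.64

44.6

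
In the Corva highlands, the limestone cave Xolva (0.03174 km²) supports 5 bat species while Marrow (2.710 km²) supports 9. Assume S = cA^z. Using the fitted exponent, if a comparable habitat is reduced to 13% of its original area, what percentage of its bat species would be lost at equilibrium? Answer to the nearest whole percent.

z = ln(9/5) / ln(2.71/0.03174) = 0.5878 / 4.4471 = 0.1322
S_new/S_old = (A_new/A_old)^z = 0.13^0.1322 = exp(0.1322 × -2.0402) = 0.7636
Fraction lost = 1 − 0.7636 = 0.2364

24%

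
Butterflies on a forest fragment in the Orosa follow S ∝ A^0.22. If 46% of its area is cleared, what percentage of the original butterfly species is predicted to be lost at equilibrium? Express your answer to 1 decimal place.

12.7%

S_new/S_old = (A_new/A_old)^z = 0.54^0.22
= exp(0.22 × ln 0.54) = exp(0.22 × -0.6162) = exp(-0.1356) ≈ 0.8732
Fraction lost = 1 − 0.8732 = 0.1268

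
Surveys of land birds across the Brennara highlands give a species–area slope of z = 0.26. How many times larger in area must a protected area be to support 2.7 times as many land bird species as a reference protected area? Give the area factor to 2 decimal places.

(A₂/A₁)^0.26 = 2.7, so A₂/A₁ = 2.7^(1/0.26) = 2.7^3.846
ln(A₂/A₁) = ln 2.7 / 0.26 = 0.9933 / 0.26 = 3.8202
A₂/A₁ = e^3.8202 ≈ 45.61

45.61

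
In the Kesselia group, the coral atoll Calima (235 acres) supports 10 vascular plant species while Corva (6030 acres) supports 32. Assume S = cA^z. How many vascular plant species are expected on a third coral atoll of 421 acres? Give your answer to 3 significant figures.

12.3

z = ln(32/10) / ln(6030/235) = 1.1632 / 3.2449 = 0.3585
c = 10 / 235^0.3585 = 10 / 7.078 = 1.413
S₃ = 1.413 × 421^0.3585 = 1.413 × 8.723 ≈ 12.32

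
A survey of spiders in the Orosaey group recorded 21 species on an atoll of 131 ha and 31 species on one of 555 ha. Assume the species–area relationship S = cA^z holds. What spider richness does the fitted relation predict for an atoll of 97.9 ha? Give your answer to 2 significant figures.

19

z = ln(31/21) / ln(555/131) = 0.3895 / 1.4438 = 0.2698
c = 21 / 131^0.2698 = 21 / 3.725 = 5.637
S₃ = 5.637 × 97.9^0.2698 = 5.637 × 3.444 ≈ 19.41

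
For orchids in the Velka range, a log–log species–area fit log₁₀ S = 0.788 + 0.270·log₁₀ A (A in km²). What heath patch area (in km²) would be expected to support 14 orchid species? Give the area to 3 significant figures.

21.2 km²

14 = 6.138 × A^0.27  ⇒  A^0.27 = 14/6.138 = 2.281
ln A = ln(2.281) / 0.27 = 0.8246 / 0.27 = 3.0541
A = e^3.0541 ≈ 21.2 km²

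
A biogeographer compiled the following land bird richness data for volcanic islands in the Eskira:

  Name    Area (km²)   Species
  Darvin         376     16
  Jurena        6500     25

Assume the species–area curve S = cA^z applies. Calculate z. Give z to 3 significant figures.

Taking logs: ln S = ln c + z ln A, so z = (ln S₂ − ln S₁)/(ln A₂ − ln A₁).
z = ln(25/16) / ln(6500/376) = ln(1.562) / ln(17.29) = 0.4463 / 2.8500 = 0.1566

0.157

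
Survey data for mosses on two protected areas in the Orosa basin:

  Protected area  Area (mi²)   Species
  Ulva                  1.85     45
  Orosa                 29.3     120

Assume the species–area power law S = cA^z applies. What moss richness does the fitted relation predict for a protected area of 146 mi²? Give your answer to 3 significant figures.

212

z = ln(120/45) / ln(29.3/1.85) = 0.9808 / 2.7624 = 0.3551
c = 45 / 1.85^0.3551 = 45 / 1.244 = 36.17
S₃ = 36.17 × 146^0.3551 = 36.17 × 5.868 ≈ 212.2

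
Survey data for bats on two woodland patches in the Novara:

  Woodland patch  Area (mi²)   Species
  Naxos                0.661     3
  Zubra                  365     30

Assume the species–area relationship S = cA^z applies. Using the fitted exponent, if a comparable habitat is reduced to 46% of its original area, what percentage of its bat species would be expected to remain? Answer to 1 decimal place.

z = ln(30/3) / ln(365/0.661) = 2.3026 / 6.3139 = 0.3647
S_new/S_old = (A_new/A_old)^z = 0.46^0.3647 = exp(0.3647 × -0.7765) = 0.7534

75.3%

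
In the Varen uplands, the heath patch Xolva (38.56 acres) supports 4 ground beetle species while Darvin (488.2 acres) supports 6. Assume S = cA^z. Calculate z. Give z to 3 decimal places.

0.160

Taking logs: ln S = ln c + z ln A, so z = (ln S₂ − ln S₁)/(ln A₂ − ln A₁).
z = ln(6/4) / ln(488.2/38.56) = ln(1.5) / ln(12.66) = 0.4055 / 2.5385 = 0.1597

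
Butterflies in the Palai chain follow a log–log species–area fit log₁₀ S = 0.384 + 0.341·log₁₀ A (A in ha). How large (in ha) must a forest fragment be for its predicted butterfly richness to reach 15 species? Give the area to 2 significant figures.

210 ha

15 = 2.421 × A^0.341  ⇒  A^0.341 = 15/2.421 = 6.196
ln A = ln(6.196) / 0.341 = 1.8239 / 0.341 = 5.3486
A = e^5.3486 ≈ 210.3 ha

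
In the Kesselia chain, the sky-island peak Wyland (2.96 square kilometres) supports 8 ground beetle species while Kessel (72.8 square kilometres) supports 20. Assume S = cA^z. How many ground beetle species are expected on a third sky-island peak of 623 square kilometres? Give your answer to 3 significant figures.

z = ln(20/8) / ln(72.8/2.96) = 0.9163 / 3.2025 = 0.2861
c = 8 / 2.96^0.2861 = 8 / 1.364 = 5.865
S₃ = 5.865 × 623^0.2861 = 5.865 × 6.303 ≈ 36.97

37.0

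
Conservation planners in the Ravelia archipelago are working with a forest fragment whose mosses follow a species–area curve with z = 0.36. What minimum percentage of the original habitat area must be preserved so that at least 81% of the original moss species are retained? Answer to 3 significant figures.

55.7%

Need (A_new/A_old)^0.36 = 0.81, so A_new/A_old = 0.81^(1/0.36) = 0.81^2.778
ln(A_new/A_old) = ln 0.81 / 0.36 = -0.2107 / 0.36 = -0.5853
A_new/A_old = e^-0.5853 ≈ 0.5569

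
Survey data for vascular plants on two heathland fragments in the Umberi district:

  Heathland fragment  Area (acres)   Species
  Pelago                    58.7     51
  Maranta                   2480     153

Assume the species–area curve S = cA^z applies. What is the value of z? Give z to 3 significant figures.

Taking logs: ln S = ln c + z ln A, so z = (ln S₂ − ln S₁)/(ln A₂ − ln A₁).
z = ln(153/51) / ln(2480/58.7) = ln(3) / ln(42.25) = 1.0986 / 3.7436 = 0.2935

0.293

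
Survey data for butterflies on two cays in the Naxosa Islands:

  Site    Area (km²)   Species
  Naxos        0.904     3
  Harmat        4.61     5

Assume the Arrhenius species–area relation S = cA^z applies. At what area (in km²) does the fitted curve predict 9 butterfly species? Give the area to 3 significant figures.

z = ln(5/3) / ln(4.61/0.904) = 0.5108 / 1.6292 = 0.3136
c = 3 / 0.904^0.3136 = 3 / 0.9688 = 3.096
A = (9/3.096)^(1/0.3136) ⇒ ln A = ln(2.907)/0.3136 = 3.4028
A = e^3.4028 ≈ 30.05 km²

30.0 km²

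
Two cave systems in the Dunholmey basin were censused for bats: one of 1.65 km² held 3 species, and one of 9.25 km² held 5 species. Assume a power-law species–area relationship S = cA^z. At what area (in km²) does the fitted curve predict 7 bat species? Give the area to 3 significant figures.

z = ln(5/3) / ln(9.25/1.65) = 0.5108 / 1.7238 = 0.2963
c = 3 / 1.65^0.2963 = 3 / 1.16 = 2.586
A = (7/2.586)^(1/0.2963) ⇒ ln A = ln(2.707)/0.2963 = 3.3601
A = e^3.3601 ≈ 28.79 km²

28.8 km²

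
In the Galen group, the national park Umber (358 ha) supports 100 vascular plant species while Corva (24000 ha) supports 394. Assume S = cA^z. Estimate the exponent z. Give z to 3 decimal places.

Taking logs: ln S = ln c + z ln A, so z = (ln S₂ − ln S₁)/(ln A₂ − ln A₁).
z = ln(394/100) / ln(24000/358) = ln(3.94) / ln(67.04) = 1.3712 / 4.2053 = 0.3261

0.326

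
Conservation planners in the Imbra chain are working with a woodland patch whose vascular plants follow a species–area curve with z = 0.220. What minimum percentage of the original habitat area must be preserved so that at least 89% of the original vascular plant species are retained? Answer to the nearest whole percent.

59%

Need (A_new/A_old)^0.22 = 0.89, so A_new/A_old = 0.89^(1/0.22) = 0.89^4.545
ln(A_new/A_old) = ln 0.89 / 0.22 = -0.1165 / 0.22 = -0.5297
A_new/A_old = e^-0.5297 ≈ 0.5888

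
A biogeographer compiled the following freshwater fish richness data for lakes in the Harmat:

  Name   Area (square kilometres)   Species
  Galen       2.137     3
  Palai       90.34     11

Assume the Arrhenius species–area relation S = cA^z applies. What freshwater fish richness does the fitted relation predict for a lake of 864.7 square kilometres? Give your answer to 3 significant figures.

24.1

z = ln(11/3) / ln(90.34/2.137) = 1.2993 / 3.7442 = 0.3470
c = 3 / 2.137^0.3470 = 3 / 1.302 = 2.305
S₃ = 2.305 × 864.7^0.3470 = 2.305 × 10.45 ≈ 24.09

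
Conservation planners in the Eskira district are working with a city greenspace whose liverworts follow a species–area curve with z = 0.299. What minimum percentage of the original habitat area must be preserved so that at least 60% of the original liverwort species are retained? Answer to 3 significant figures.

Need (A_new/A_old)^0.299 = 0.6, so A_new/A_old = 0.6^(1/0.299) = 0.6^3.344
ln(A_new/A_old) = ln 0.6 / 0.299 = -0.5108 / 0.299 = -1.7084
A_new/A_old = e^-1.7084 ≈ 0.1811

18.1%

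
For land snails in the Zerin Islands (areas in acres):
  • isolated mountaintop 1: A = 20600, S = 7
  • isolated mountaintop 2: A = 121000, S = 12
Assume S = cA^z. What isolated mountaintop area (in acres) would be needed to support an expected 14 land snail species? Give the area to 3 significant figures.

201000 acres

z = ln(12/7) / ln(121000/20600) = 0.5390 / 1.7705 = 0.3044
c = 7 / 20600^0.3044 = 7 / 20.57 = 0.3403
A = (14/0.3403)^(1/0.3044) ⇒ ln A = ln(41.14)/0.3044 = 12.2099
A = e^12.2099 ≈ 200767 acres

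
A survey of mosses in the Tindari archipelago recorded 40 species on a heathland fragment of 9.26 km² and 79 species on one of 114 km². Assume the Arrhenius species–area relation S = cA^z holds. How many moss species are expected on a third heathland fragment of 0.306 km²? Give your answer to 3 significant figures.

15.9

z = ln(79/40) / ln(114/9.26) = 0.6806 / 2.5105 = 0.2711
c = 40 / 9.26^0.2711 = 40 / 1.828 = 21.88
S₃ = 21.88 × 0.306^0.2711 = 21.88 × 0.7254 ≈ 15.87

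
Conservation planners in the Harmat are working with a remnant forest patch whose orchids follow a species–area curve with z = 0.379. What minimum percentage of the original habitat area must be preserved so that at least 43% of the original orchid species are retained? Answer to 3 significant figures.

10.8%

Need (A_new/A_old)^0.379 = 0.43, so A_new/A_old = 0.43^(1/0.379) = 0.43^2.639
ln(A_new/A_old) = ln 0.43 / 0.379 = -0.8440 / 0.379 = -2.2268
A_new/A_old = e^-2.2268 ≈ 0.1079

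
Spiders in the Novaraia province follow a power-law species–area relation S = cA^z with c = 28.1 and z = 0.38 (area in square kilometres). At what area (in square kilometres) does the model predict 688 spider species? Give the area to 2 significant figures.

4500 square kilometres

688 = 28.1 × A^0.38  ⇒  A^0.38 = 688/28.1 = 24.48
ln A = ln(24.48) / 0.38 = 3.1980 / 0.38 = 8.4158
A = e^8.4158 ≈ 4518 square kilometres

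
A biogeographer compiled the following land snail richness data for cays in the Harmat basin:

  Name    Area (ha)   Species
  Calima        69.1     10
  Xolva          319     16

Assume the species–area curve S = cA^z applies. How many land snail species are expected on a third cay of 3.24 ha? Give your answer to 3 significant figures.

z = ln(16/10) / ln(319/69.1) = 0.4700 / 1.5296 = 0.3073
c = 10 / 69.1^0.3073 = 10 / 3.675 = 2.721
S₃ = 2.721 × 3.24^0.3073 = 2.721 × 1.435 ≈ 3.905

3.91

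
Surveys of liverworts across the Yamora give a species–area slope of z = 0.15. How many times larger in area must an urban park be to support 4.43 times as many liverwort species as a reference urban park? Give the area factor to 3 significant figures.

20400

(A₂/A₁)^0.15 = 4.43, so A₂/A₁ = 4.43^(1/0.15) = 4.43^6.667
ln(A₂/A₁) = ln 4.43 / 0.15 = 1.4884 / 0.15 = 9.9227
A₂/A₁ = e^9.9227 ≈ 20387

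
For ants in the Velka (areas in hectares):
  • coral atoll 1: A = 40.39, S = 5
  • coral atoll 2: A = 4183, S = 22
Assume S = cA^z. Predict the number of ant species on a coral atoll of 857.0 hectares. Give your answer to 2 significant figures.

13

z = ln(22/5) / ln(4183/40.39) = 1.4816 / 4.6402 = 0.3193
c = 5 / 40.39^0.3193 = 5 / 3.257 = 1.535
S₃ = 1.535 × 857^0.3193 = 1.535 × 8.64 ≈ 13.26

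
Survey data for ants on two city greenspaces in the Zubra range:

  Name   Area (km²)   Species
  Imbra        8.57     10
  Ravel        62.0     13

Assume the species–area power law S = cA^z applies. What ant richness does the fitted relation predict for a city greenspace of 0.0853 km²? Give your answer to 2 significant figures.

z = ln(13/10) / ln(62/8.57) = 0.2624 / 1.9789 = 0.1326
c = 10 / 8.57^0.1326 = 10 / 1.33 = 7.521
S₃ = 7.521 × 0.0853^0.1326 = 7.521 × 0.7215 ≈ 5.427

5.4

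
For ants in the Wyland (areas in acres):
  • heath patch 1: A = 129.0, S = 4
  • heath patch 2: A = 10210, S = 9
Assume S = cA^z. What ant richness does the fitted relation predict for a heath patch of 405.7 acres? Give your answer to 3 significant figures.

z = ln(9/4) / ln(10210/129) = 0.8109 / 4.3713 = 0.1855
c = 4 / 129^0.1855 = 4 / 2.463 = 1.624
S₃ = 1.624 × 405.7^0.1855 = 1.624 × 3.047 ≈ 4.947

4.95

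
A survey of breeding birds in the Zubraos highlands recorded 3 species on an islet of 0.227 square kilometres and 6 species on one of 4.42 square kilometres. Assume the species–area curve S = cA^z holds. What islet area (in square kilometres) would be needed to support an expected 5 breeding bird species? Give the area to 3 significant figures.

z = ln(6/3) / ln(4.42/0.227) = 0.6931 / 2.9689 = 0.2335
c = 3 / 0.227^0.2335 = 3 / 0.7074 = 4.241
A = (5/4.241)^(1/0.2335) ⇒ ln A = ln(1.179)/0.2335 = 0.7052
A = e^0.7052 ≈ 2.024 square kilometres

2.02 square kilometres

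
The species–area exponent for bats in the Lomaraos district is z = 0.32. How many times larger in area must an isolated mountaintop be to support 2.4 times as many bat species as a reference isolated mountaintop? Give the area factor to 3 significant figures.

(A₂/A₁)^0.32 = 2.4, so A₂/A₁ = 2.4^(1/0.32) = 2.4^3.125
ln(A₂/A₁) = ln 2.4 / 0.32 = 0.8755 / 0.32 = 2.7358
A₂/A₁ = e^2.7358 ≈ 15.42

15.4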